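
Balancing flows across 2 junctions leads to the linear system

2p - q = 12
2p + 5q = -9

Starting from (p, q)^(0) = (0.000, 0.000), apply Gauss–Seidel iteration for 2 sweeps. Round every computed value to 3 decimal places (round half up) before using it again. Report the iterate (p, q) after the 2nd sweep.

Iteration 1:
  p = (12 - (-1)·0.000) / (2) = 6.000
  q = (-9 - (2)·6.000) / (5) = -4.200
Iteration 2:
  p = (12 - (-1)·-4.200) / (2) = 3.900
  q = (-9 - (2)·3.900) / (5) = -3.360

(3.900, -3.360)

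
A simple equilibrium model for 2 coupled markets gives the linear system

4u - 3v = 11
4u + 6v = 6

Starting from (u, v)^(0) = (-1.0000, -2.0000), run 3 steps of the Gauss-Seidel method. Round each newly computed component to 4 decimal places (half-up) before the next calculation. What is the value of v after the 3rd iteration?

Iteration 1:
  u = (11 - (-3)·-2.0000) / (4) = 1.2500
  v = (6 - (4)·1.2500) / (6) = 0.1667
Iteration 2:
  u = (11 - (-3)·0.1667) / (4) = 2.8750
  v = (6 - (4)·2.8750) / (6) = -0.9167
Iteration 3:
  u = (11 - (-3)·-0.9167) / (4) = 2.0625
  v = (6 - (4)·2.0625) / (6) = -0.3750

-0.3750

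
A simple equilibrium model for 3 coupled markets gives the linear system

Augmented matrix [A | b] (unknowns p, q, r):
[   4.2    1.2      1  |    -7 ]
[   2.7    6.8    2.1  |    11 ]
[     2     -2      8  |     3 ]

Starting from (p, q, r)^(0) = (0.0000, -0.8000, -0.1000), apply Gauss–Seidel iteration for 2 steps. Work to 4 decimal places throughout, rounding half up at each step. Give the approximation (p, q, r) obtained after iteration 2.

(-2.6031, 2.2556, 1.5897)

Iteration 1:
  p = (-7 - (1.2)·-0.8000 - (1)·-0.1000) / (4.2) = -1.4143
  q = (11 - (2.7)·-1.4143 - (2.1)·-0.1000) / (6.8) = 2.2101
  r = (3 - (2)·-1.4143 - (-2)·2.2101) / (8) = 1.2811
Iteration 2:
  p = (-7 - (1.2)·2.2101 - (1)·1.2811) / (4.2) = -2.6031
  q = (11 - (2.7)·-2.6031 - (2.1)·1.2811) / (6.8) = 2.2556
  r = (3 - (2)·-2.6031 - (-2)·2.2556) / (8) = 1.5897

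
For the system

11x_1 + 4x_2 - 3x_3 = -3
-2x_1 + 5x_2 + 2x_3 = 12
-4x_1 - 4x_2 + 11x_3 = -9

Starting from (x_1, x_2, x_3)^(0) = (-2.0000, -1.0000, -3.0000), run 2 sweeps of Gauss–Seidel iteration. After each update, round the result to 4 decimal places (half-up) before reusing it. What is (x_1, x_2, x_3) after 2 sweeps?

Iteration 1:
  x_1 = (-3 - (4)·-1.0000 - (-3)·-3.0000) / (11) = -0.7273
  x_2 = (12 - (-2)·-0.7273 - (2)·-3.0000) / (5) = 3.3091
  x_3 = (-9 - (-4)·-0.7273 - (-4)·3.3091) / (11) = 0.1207
Iteration 2:
  x_1 = (-3 - (4)·3.3091 - (-3)·0.1207) / (11) = -1.4431
  x_2 = (12 - (-2)·-1.4431 - (2)·0.1207) / (5) = 1.7745
  x_3 = (-9 - (-4)·-1.4431 - (-4)·1.7745) / (11) = -0.6977

(-1.4431, 1.7745, -0.6977)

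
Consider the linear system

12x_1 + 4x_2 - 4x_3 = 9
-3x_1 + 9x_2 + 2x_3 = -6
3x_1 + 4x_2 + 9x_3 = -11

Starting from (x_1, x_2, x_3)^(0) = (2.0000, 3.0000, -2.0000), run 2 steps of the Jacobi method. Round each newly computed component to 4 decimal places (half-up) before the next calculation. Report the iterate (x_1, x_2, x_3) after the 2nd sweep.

Iteration 1:
  x_1 = (9 - (4)·3.0000 - (-4)·-2.0000) / (12) = -0.9167
  x_2 = (-6 - (-3)·2.0000 - (2)·-2.0000) / (9) = 0.4444
  x_3 = (-11 - (3)·2.0000 - (4)·3.0000) / (9) = -3.2222
Iteration 2:
  x_1 = (9 - (4)·0.4444 - (-4)·-3.2222) / (12) = -0.4722
  x_2 = (-6 - (-3)·-0.9167 - (2)·-3.2222) / (9) = -0.2562
  x_3 = (-11 - (3)·-0.9167 - (4)·0.4444) / (9) = -1.1142

(-0.4722, -0.2562, -1.1142)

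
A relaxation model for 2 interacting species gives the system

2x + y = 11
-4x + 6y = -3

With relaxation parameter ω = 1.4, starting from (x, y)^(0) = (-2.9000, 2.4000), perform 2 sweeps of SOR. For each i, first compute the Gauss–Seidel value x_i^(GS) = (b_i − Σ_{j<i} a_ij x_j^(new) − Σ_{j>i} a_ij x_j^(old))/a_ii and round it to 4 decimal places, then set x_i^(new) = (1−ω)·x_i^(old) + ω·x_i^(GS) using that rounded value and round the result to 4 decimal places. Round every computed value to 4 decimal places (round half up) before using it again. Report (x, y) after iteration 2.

Iteration 1:
  x: GS value = (11 - (1)·2.4000) / (2) = 4.3000;  x ← (1−ω)·-2.9000 + ω·4.3000 = 7.1800
  y: GS value = (-3 - (-4)·7.1800) / (6) = 4.2867;  y ← (1−ω)·2.4000 + ω·4.2867 = 5.0414
Iteration 2:
  x: GS value = (11 - (1)·5.0414) / (2) = 2.9793;  x ← (1−ω)·7.1800 + ω·2.9793 = 1.2990
  y: GS value = (-3 - (-4)·1.2990) / (6) = 0.3660;  y ← (1−ω)·5.0414 + ω·0.3660 = -1.5042

(1.2990, -1.5042)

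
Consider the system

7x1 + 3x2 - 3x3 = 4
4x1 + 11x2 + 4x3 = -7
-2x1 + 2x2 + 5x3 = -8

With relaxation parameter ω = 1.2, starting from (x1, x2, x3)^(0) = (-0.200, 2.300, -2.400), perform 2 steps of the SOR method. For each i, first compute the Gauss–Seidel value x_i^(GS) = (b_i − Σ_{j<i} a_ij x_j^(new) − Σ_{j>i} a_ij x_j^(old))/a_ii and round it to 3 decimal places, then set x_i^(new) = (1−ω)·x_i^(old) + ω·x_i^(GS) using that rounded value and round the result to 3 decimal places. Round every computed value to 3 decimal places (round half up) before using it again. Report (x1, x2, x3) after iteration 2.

Iteration 1:
  x1: GS value = (4 - (3)·2.300 - (-3)·-2.400) / (7) = -1.443;  x1 ← (1−ω)·-0.200 + ω·-1.443 = -1.692
  x2: GS value = (-7 - (4)·-1.692 - (4)·-2.400) / (11) = 0.852;  x2 ← (1−ω)·2.300 + ω·0.852 = 0.562
  x3: GS value = (-8 - (-2)·-1.692 - (2)·0.562) / (5) = -2.502;  x3 ← (1−ω)·-2.400 + ω·-2.502 = -2.522
Iteration 2:
  x1: GS value = (4 - (3)·0.562 - (-3)·-2.522) / (7) = -0.750;  x1 ← (1−ω)·-1.692 + ω·-0.750 = -0.562
  x2: GS value = (-7 - (4)·-0.562 - (4)·-2.522) / (11) = 0.485;  x2 ← (1−ω)·0.562 + ω·0.485 = 0.470
  x3: GS value = (-8 - (-2)·-0.562 - (2)·0.470) / (5) = -2.013;  x3 ← (1−ω)·-2.522 + ω·-2.013 = -1.911

(-0.562, 0.470, -1.911)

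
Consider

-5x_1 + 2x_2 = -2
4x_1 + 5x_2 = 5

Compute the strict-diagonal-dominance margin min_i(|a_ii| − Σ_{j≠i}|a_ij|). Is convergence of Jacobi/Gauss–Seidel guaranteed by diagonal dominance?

1

row 1: |-5| − (2) = 3
row 2: |5| − (4) = 1
minimum over rows = 1 → strictly diagonally dominant (convergence guaranteed)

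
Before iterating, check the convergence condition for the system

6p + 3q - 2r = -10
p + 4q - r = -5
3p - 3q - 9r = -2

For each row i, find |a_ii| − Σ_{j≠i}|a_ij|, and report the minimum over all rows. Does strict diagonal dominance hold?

1

row 1: |6| − (3+2) = 1
row 2: |4| − (1+1) = 2
row 3: |-9| − (3+3) = 3
minimum over rows = 1 → strictly diagonally dominant (convergence guaranteed)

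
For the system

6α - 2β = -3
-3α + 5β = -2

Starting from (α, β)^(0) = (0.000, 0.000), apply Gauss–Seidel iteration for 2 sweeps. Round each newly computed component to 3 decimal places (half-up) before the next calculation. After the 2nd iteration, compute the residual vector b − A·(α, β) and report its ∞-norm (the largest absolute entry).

Iteration 1:
  α = (-3 - (-2)·0.000) / (6) = -0.500
  β = (-2 - (-3)·-0.500) / (5) = -0.700
Iteration 2:
  α = (-3 - (-2)·-0.700) / (6) = -0.733
  β = (-2 - (-3)·-0.733) / (5) = -0.840
Residual b − A·x = (-0.282, 0.001); ∞-norm = 0.282

0.282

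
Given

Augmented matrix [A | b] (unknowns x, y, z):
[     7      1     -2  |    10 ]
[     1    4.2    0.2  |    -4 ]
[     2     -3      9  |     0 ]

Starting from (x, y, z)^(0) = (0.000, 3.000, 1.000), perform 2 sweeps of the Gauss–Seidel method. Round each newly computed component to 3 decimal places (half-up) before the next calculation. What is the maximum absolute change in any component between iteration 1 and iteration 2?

0.123

Iteration 1:
  x = (10 - (1)·3.000 - (-2)·1.000) / (7) = 1.286
  y = (-4 - (1)·1.286 - (0.2)·1.000) / (4.2) = -1.306
  z = (0 - (2)·1.286 - (-3)·-1.306) / (9) = -0.721
Iteration 2:
  x = (10 - (1)·-1.306 - (-2)·-0.721) / (7) = 1.409
  y = (-4 - (1)·1.409 - (0.2)·-0.721) / (4.2) = -1.254
  z = (0 - (2)·1.409 - (-3)·-1.254) / (9) = -0.731
Change: (0.123, 0.052, -0.010) → max |·| = 0.123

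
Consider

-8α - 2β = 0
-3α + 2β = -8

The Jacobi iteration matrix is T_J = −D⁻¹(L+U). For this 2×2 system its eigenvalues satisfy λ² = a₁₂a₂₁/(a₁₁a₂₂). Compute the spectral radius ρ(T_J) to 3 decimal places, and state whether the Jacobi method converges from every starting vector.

0.612

a₁₂a₂₁/(a₁₁a₂₂) = (-2)·(-3) / ((-8)·(2)) = -0.375000
ρ = √|-0.375000| = √0.375000 = 0.612
ρ < 1, so Jacobi converges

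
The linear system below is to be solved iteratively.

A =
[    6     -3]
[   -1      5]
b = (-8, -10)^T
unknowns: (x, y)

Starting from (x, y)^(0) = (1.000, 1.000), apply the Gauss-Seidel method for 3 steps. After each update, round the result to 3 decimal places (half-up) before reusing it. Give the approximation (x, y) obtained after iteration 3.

(-2.575, -2.515)

Iteration 1:
  x = (-8 - (-3)·1.000) / (6) = -0.833
  y = (-10 - (-1)·-0.833) / (5) = -2.167
Iteration 2:
  x = (-8 - (-3)·-2.167) / (6) = -2.417
  y = (-10 - (-1)·-2.417) / (5) = -2.483
Iteration 3:
  x = (-8 - (-3)·-2.483) / (6) = -2.575
  y = (-10 - (-1)·-2.575) / (5) = -2.515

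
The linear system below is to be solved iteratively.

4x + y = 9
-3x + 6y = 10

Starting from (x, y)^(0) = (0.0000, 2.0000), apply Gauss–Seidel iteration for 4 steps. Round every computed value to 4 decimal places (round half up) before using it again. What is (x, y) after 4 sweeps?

(1.6294, 2.4814)

Iteration 1:
  x = (9 - (1)·2.0000) / (4) = 1.7500
  y = (10 - (-3)·1.7500) / (6) = 2.5417
Iteration 2:
  x = (9 - (1)·2.5417) / (4) = 1.6146
  y = (10 - (-3)·1.6146) / (6) = 2.4740
Iteration 3:
  x = (9 - (1)·2.4740) / (4) = 1.6315
  y = (10 - (-3)·1.6315) / (6) = 2.4824
Iteration 4:
  x = (9 - (1)·2.4824) / (4) = 1.6294
  y = (10 - (-3)·1.6294) / (6) = 2.4814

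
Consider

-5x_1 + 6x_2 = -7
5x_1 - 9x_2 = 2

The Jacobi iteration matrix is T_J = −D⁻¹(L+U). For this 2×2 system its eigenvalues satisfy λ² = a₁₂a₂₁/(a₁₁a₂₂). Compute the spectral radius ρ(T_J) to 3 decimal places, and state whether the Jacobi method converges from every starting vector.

0.816

a₁₂a₂₁/(a₁₁a₂₂) = (6)·(5) / ((-5)·(-9)) = 0.666667
ρ = √|0.666667| = √0.666667 = 0.816
ρ < 1, so Jacobi converges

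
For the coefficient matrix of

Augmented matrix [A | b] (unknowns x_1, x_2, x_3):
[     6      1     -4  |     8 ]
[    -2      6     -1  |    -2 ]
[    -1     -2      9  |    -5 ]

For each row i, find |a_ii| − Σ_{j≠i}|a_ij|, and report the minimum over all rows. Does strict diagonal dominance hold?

row 1: |6| − (1+4) = 1
row 2: |6| − (2+1) = 3
row 3: |9| − (1+2) = 6
minimum over rows = 1 → strictly diagonally dominant (convergence guaranteed)

1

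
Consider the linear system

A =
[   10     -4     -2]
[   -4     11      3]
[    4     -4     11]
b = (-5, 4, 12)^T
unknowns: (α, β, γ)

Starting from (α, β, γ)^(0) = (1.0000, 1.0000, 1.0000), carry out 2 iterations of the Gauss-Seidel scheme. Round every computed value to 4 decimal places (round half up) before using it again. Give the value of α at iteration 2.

-0.2289

Iteration 1:
  α = (-5 - (-4)·1.0000 - (-2)·1.0000) / (10) = 0.1000
  β = (4 - (-4)·0.1000 - (3)·1.0000) / (11) = 0.1273
  γ = (12 - (4)·0.1000 - (-4)·0.1273) / (11) = 1.1008
Iteration 2:
  α = (-5 - (-4)·0.1273 - (-2)·1.1008) / (10) = -0.2289
  β = (4 - (-4)·-0.2289 - (3)·1.1008) / (11) = -0.0198
  γ = (12 - (4)·-0.2289 - (-4)·-0.0198) / (11) = 1.1669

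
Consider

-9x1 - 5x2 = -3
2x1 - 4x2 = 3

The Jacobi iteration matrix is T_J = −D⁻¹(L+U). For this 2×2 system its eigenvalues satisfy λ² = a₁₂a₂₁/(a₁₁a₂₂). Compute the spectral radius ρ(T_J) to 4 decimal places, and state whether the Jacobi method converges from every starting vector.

0.5270

a₁₂a₂₁/(a₁₁a₂₂) = (-5)·(2) / ((-9)·(-4)) = -0.277778
ρ = √|-0.277778| = √0.277778 = 0.5270
ρ < 1, so Jacobi converges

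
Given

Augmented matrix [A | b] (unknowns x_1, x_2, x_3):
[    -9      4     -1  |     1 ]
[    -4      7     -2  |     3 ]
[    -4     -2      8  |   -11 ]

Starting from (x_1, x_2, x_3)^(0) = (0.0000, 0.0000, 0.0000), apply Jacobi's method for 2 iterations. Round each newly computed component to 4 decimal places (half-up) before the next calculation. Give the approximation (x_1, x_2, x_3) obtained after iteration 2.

Iteration 1:
  x_1 = (1 - (4)·0.0000 - (-1)·0.0000) / (-9) = -0.1111
  x_2 = (3 - (-4)·0.0000 - (-2)·0.0000) / (7) = 0.4286
  x_3 = (-11 - (-4)·0.0000 - (-2)·0.0000) / (8) = -1.3750
Iteration 2:
  x_1 = (1 - (4)·0.4286 - (-1)·-1.3750) / (-9) = 0.2322
  x_2 = (3 - (-4)·-0.1111 - (-2)·-1.3750) / (7) = -0.0278
  x_3 = (-11 - (-4)·-0.1111 - (-2)·0.4286) / (8) = -1.3234

(0.2322, -0.0278, -1.3234)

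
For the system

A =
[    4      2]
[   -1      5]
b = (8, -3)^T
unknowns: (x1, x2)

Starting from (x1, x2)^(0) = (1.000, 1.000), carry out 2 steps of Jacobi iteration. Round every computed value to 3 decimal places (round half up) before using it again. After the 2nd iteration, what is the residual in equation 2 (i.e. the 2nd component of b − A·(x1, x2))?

Iteration 1:
  x1 = (8 - (2)·1.000) / (4) = 1.500
  x2 = (-3 - (-1)·1.000) / (5) = -0.400
Iteration 2:
  x1 = (8 - (2)·-0.400) / (4) = 2.200
  x2 = (-3 - (-1)·1.500) / (5) = -0.300
Residual b − A·x = (-0.200, 0.700)

0.700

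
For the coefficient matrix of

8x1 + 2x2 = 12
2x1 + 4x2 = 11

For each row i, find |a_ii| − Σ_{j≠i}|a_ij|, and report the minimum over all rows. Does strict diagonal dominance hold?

row 1: |8| − (2) = 6
row 2: |4| − (2) = 2
minimum over rows = 2 → strictly diagonally dominant (convergence guaranteed)

2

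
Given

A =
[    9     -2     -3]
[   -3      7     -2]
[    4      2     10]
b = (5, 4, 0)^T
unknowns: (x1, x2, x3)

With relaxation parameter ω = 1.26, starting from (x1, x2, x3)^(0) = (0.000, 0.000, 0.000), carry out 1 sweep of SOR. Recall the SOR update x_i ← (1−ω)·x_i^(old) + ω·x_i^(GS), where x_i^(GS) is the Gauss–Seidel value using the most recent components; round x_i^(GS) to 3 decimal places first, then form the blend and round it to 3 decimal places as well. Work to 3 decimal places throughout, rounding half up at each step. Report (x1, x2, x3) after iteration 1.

Iteration 1:
  x1: GS value = (5 - (-2)·0.000 - (-3)·0.000) / (9) = 0.556;  x1 ← (1−ω)·0.000 + ω·0.556 = 0.701
  x2: GS value = (4 - (-3)·0.701 - (-2)·0.000) / (7) = 0.872;  x2 ← (1−ω)·0.000 + ω·0.872 = 1.099
  x3: GS value = (0 - (4)·0.701 - (2)·1.099) / (10) = -0.500;  x3 ← (1−ω)·0.000 + ω·-0.500 = -0.630

(0.701, 1.099, -0.630)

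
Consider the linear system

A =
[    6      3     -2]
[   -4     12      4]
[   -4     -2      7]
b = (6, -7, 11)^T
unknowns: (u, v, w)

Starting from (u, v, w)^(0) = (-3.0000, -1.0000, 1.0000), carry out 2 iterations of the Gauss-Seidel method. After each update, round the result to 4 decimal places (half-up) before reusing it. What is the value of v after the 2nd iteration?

-0.7617

Iteration 1:
  u = (6 - (3)·-1.0000 - (-2)·1.0000) / (6) = 1.8333
  v = (-7 - (-4)·1.8333 - (4)·1.0000) / (12) = -0.3056
  w = (11 - (-4)·1.8333 - (-2)·-0.3056) / (7) = 2.5317
Iteration 2:
  u = (6 - (3)·-0.3056 - (-2)·2.5317) / (6) = 1.9967
  v = (-7 - (-4)·1.9967 - (4)·2.5317) / (12) = -0.7617
  w = (11 - (-4)·1.9967 - (-2)·-0.7617) / (7) = 2.4948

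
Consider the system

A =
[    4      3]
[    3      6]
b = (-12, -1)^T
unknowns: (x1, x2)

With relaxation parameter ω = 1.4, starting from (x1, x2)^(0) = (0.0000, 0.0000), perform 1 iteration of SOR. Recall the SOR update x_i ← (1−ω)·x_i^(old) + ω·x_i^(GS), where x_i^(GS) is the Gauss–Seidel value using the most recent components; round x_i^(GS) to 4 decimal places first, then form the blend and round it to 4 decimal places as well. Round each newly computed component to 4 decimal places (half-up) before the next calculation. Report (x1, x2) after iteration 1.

Iteration 1:
  x1: GS value = (-12 - (3)·0.0000) / (4) = -3.0000;  x1 ← (1−ω)·0.0000 + ω·-3.0000 = -4.2000
  x2: GS value = (-1 - (3)·-4.2000) / (6) = 1.9333;  x2 ← (1−ω)·0.0000 + ω·1.9333 = 2.7066

(-4.2000, 2.7066)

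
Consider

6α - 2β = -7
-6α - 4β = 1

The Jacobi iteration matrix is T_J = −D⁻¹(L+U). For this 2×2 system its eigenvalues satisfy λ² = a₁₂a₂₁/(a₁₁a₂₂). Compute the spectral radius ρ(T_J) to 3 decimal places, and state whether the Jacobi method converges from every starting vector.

a₁₂a₂₁/(a₁₁a₂₂) = (-2)·(-6) / ((6)·(-4)) = -0.500000
ρ = √|-0.500000| = √0.500000 = 0.707
ρ < 1, so Jacobi converges

0.707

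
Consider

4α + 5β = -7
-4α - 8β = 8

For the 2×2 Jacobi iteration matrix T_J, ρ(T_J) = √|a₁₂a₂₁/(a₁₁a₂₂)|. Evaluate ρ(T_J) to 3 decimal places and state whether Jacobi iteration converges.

a₁₂a₂₁/(a₁₁a₂₂) = (5)·(-4) / ((4)·(-8)) = 0.625000
ρ = √|0.625000| = √0.625000 = 0.791
ρ < 1, so Jacobi converges

0.791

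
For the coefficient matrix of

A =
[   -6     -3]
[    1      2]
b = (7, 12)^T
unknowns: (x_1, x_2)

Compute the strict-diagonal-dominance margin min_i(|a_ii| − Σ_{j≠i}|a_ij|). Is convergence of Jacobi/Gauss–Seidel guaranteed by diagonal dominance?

1

row 1: |-6| − (3) = 3
row 2: |2| − (1) = 1
minimum over rows = 1 → strictly diagonally dominant (convergence guaranteed)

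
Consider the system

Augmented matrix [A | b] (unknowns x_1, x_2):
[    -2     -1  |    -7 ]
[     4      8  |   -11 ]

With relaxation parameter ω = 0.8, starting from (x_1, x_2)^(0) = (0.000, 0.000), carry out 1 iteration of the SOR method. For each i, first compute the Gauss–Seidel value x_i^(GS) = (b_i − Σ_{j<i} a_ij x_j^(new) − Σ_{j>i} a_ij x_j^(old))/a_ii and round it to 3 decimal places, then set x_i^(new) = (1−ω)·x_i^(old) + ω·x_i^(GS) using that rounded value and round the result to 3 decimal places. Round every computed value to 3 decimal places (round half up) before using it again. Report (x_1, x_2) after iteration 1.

Iteration 1:
  x_1: GS value = (-7 - (-1)·0.000) / (-2) = 3.500;  x_1 ← (1−ω)·0.000 + ω·3.500 = 2.800
  x_2: GS value = (-11 - (4)·2.800) / (8) = -2.775;  x_2 ← (1−ω)·0.000 + ω·-2.775 = -2.220

(2.800, -2.220)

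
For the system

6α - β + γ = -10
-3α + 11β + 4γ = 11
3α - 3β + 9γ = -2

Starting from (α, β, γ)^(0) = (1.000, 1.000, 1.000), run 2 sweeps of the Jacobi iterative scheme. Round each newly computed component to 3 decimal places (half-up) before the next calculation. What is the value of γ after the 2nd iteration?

0.636

Iteration 1:
  α = (-10 - (-1)·1.000 - (1)·1.000) / (6) = -1.667
  β = (11 - (-3)·1.000 - (4)·1.000) / (11) = 0.909
  γ = (-2 - (3)·1.000 - (-3)·1.000) / (9) = -0.222
Iteration 2:
  α = (-10 - (-1)·0.909 - (1)·-0.222) / (6) = -1.478
  β = (11 - (-3)·-1.667 - (4)·-0.222) / (11) = 0.626
  γ = (-2 - (3)·-1.667 - (-3)·0.909) / (9) = 0.636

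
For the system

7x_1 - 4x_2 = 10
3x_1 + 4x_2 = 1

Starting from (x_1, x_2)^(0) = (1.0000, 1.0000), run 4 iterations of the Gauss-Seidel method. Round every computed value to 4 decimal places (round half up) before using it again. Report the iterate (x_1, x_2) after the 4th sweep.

(1.0291, -0.5218)

Iteration 1:
  x_1 = (10 - (-4)·1.0000) / (7) = 2.0000
  x_2 = (1 - (3)·2.0000) / (4) = -1.2500
Iteration 2:
  x_1 = (10 - (-4)·-1.2500) / (7) = 0.7143
  x_2 = (1 - (3)·0.7143) / (4) = -0.2857
Iteration 3:
  x_1 = (10 - (-4)·-0.2857) / (7) = 1.2653
  x_2 = (1 - (3)·1.2653) / (4) = -0.6990
Iteration 4:
  x_1 = (10 - (-4)·-0.6990) / (7) = 1.0291
  x_2 = (1 - (3)·1.0291) / (4) = -0.5218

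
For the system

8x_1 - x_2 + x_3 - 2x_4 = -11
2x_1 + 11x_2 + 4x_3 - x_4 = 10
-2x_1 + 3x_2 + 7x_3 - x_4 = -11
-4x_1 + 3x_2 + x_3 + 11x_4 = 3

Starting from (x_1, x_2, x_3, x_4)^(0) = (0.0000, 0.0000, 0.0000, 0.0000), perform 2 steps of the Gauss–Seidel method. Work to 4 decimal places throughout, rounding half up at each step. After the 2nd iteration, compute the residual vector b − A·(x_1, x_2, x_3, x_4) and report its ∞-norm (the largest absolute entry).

1.0685

Iteration 1:
  x_1 = (-11 - (-1)·0.0000 - (1)·0.0000 - (-2)·0.0000) / (8) = -1.3750
  x_2 = (10 - (2)·-1.3750 - (4)·0.0000 - (-1)·0.0000) / (11) = 1.1591
  x_3 = (-11 - (-2)·-1.3750 - (3)·1.1591 - (-1)·0.0000) / (7) = -2.4610
  x_4 = (3 - (-4)·-1.3750 - (3)·1.1591 - (1)·-2.4610) / (11) = -0.3197
Iteration 2:
  x_1 = (-11 - (-1)·1.1591 - (1)·-2.4610 - (-2)·-0.3197) / (8) = -1.0024
  x_2 = (10 - (2)·-1.0024 - (4)·-2.4610 - (-1)·-0.3197) / (11) = 1.9572
  x_3 = (-11 - (-2)·-1.0024 - (3)·1.9572 - (-1)·-0.3197) / (7) = -2.7423
  x_4 = (3 - (-4)·-1.0024 - (3)·1.9572 - (1)·-2.7423) / (11) = -0.3763
Residual b − A·x = (0.9661, 1.0685, -0.0566, 0.0004); ∞-norm = 1.0685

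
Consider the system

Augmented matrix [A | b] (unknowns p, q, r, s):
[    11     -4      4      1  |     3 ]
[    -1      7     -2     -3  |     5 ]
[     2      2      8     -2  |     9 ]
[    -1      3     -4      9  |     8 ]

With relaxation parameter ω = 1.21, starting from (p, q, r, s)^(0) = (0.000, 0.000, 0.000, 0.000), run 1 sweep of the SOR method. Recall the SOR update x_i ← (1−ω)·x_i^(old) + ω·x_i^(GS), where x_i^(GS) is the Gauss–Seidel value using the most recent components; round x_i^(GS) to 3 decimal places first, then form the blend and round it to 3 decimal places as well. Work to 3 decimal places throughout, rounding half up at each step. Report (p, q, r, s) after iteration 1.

Iteration 1:
  p: GS value = (3 - (-4)·0.000 - (4)·0.000 - (1)·0.000) / (11) = 0.273;  p ← (1−ω)·0.000 + ω·0.273 = 0.330
  q: GS value = (5 - (-1)·0.330 - (-2)·0.000 - (-3)·0.000) / (7) = 0.761;  q ← (1−ω)·0.000 + ω·0.761 = 0.921
  r: GS value = (9 - (2)·0.330 - (2)·0.921 - (-2)·0.000) / (8) = 0.812;  r ← (1−ω)·0.000 + ω·0.812 = 0.983
  s: GS value = (8 - (-1)·0.330 - (3)·0.921 - (-4)·0.983) / (9) = 1.055;  s ← (1−ω)·0.000 + ω·1.055 = 1.277

(0.330, 0.921, 0.983, 1.277)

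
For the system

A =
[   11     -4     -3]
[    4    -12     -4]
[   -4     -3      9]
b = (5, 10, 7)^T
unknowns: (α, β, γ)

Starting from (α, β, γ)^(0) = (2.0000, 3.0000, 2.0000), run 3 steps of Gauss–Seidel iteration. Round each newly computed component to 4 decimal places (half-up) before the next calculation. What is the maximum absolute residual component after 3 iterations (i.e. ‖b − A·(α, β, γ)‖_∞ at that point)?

0.3912

Iteration 1:
  α = (5 - (-4)·3.0000 - (-3)·2.0000) / (11) = 2.0909
  β = (10 - (4)·2.0909 - (-4)·2.0000) / (-12) = -0.8030
  γ = (7 - (-4)·2.0909 - (-3)·-0.8030) / (9) = 1.4394
Iteration 2:
  α = (5 - (-4)·-0.8030 - (-3)·1.4394) / (11) = 0.5551
  β = (10 - (4)·0.5551 - (-4)·1.4394) / (-12) = -1.1281
  γ = (7 - (-4)·0.5551 - (-3)·-1.1281) / (9) = 0.6485
Iteration 3:
  α = (5 - (-4)·-1.1281 - (-3)·0.6485) / (11) = 0.2212
  β = (10 - (4)·0.2212 - (-4)·0.6485) / (-12) = -0.9758
  γ = (7 - (-4)·0.2212 - (-3)·-0.9758) / (9) = 0.5508
Residual b − A·x = (0.3160, -0.3912, 0.0002); ∞-norm = 0.3912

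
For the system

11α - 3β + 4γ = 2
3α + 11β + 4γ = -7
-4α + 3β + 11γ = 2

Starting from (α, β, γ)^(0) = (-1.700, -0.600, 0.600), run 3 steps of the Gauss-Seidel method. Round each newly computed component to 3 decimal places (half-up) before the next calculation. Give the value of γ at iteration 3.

Iteration 1:
  α = (2 - (-3)·-0.600 - (4)·0.600) / (11) = -0.200
  β = (-7 - (3)·-0.200 - (4)·0.600) / (11) = -0.800
  γ = (2 - (-4)·-0.200 - (3)·-0.800) / (11) = 0.327
Iteration 2:
  α = (2 - (-3)·-0.800 - (4)·0.327) / (11) = -0.155
  β = (-7 - (3)·-0.155 - (4)·0.327) / (11) = -0.713
  γ = (2 - (-4)·-0.155 - (3)·-0.713) / (11) = 0.320
Iteration 3:
  α = (2 - (-3)·-0.713 - (4)·0.320) / (11) = -0.129
  β = (-7 - (3)·-0.129 - (4)·0.320) / (11) = -0.718
  γ = (2 - (-4)·-0.129 - (3)·-0.718) / (11) = 0.331

0.331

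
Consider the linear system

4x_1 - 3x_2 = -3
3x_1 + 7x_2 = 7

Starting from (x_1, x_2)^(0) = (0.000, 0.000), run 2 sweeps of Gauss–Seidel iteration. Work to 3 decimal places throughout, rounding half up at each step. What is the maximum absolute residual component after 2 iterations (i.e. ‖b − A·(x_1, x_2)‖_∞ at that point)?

1.273

Iteration 1:
  x_1 = (-3 - (-3)·0.000) / (4) = -0.750
  x_2 = (7 - (3)·-0.750) / (7) = 1.321
Iteration 2:
  x_1 = (-3 - (-3)·1.321) / (4) = 0.241
  x_2 = (7 - (3)·0.241) / (7) = 0.897
Residual b − A·x = (-1.273, -0.002); ∞-norm = 1.273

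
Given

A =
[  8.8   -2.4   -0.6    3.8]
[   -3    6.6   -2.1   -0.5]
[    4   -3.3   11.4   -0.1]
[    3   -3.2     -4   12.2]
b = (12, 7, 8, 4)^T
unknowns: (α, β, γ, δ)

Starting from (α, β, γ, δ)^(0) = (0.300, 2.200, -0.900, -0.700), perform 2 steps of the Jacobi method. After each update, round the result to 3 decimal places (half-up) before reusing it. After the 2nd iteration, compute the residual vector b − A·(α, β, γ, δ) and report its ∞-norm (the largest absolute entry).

Iteration 1:
  α = (12 - (-2.4)·2.200 - (-0.6)·-0.900 - (3.8)·-0.700) / (8.8) = 2.205
  β = (7 - (-3)·0.300 - (-2.1)·-0.900 - (-0.5)·-0.700) / (6.6) = 0.858
  γ = (8 - (4)·0.300 - (-3.3)·2.200 - (-0.1)·-0.700) / (11.4) = 1.227
  δ = (4 - (3)·0.300 - (-3.2)·2.200 - (-4)·-0.900) / (12.2) = 0.536
Iteration 2:
  α = (12 - (-2.4)·0.858 - (-0.6)·1.227 - (3.8)·0.536) / (8.8) = 1.450
  β = (7 - (-3)·2.205 - (-2.1)·1.227 - (-0.5)·0.536) / (6.6) = 2.494
  γ = (8 - (4)·2.205 - (-3.3)·0.858 - (-0.1)·0.536) / (11.4) = 0.181
  δ = (4 - (3)·2.205 - (-3.2)·0.858 - (-4)·1.227) / (12.2) = 0.413
Residual b − A·x = (3.765, -4.524, 8.408, 3.316); ∞-norm = 8.408

8.408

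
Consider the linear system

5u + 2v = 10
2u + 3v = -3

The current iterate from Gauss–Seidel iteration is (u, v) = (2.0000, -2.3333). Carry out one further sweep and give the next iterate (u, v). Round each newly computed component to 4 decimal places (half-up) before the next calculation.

(2.9333, -2.9555)

One sweep:
  u = (10 - (2)·-2.3333) / (5) = 2.9333
  v = (-3 - (2)·2.9333) / (3) = -2.9555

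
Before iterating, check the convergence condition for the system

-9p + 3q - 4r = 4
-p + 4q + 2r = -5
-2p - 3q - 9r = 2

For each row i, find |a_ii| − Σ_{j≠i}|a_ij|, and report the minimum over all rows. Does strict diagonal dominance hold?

1

row 1: |-9| − (3+4) = 2
row 2: |4| − (1+2) = 1
row 3: |-9| − (2+3) = 4
minimum over rows = 1 → strictly diagonally dominant (convergence guaranteed)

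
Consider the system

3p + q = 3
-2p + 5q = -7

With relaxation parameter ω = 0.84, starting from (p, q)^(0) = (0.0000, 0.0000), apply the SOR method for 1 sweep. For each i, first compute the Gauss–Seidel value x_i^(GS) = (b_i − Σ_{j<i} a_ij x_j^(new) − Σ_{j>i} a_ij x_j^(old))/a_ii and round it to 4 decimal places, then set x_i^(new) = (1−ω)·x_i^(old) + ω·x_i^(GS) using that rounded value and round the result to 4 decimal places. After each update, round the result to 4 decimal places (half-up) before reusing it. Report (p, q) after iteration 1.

(0.8400, -0.8938)

Iteration 1:
  p: GS value = (3 - (1)·0.0000) / (3) = 1.0000;  p ← (1−ω)·0.0000 + ω·1.0000 = 0.8400
  q: GS value = (-7 - (-2)·0.8400) / (5) = -1.0640;  q ← (1−ω)·0.0000 + ω·-1.0640 = -0.8938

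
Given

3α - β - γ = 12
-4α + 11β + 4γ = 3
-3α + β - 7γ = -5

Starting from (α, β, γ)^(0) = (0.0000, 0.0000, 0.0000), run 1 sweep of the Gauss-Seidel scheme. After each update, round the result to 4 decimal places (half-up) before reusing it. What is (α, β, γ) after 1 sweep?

Iteration 1:
  α = (12 - (-1)·0.0000 - (-1)·0.0000) / (3) = 4.0000
  β = (3 - (-4)·4.0000 - (4)·0.0000) / (11) = 1.7273
  γ = (-5 - (-3)·4.0000 - (1)·1.7273) / (-7) = -0.7532

(4.0000, 1.7273, -0.7532)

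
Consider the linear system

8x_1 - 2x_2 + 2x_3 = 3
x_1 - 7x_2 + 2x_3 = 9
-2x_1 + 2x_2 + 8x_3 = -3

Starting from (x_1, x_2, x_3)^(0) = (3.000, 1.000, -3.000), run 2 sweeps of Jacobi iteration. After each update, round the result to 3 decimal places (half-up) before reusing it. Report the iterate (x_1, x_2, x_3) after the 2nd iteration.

(-0.085, -1.054, 0.397)

Iteration 1:
  x_1 = (3 - (-2)·1.000 - (2)·-3.000) / (8) = 1.375
  x_2 = (9 - (1)·3.000 - (2)·-3.000) / (-7) = -1.714
  x_3 = (-3 - (-2)·3.000 - (2)·1.000) / (8) = 0.125
Iteration 2:
  x_1 = (3 - (-2)·-1.714 - (2)·0.125) / (8) = -0.085
  x_2 = (9 - (1)·1.375 - (2)·0.125) / (-7) = -1.054
  x_3 = (-3 - (-2)·1.375 - (2)·-1.714) / (8) = 0.397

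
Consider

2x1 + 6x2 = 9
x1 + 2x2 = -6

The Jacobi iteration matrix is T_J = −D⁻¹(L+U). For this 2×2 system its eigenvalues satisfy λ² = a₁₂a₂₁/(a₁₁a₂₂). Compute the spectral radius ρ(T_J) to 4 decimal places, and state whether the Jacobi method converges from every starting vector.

1.2247

a₁₂a₂₁/(a₁₁a₂₂) = (6)·(1) / ((2)·(2)) = 1.500000
ρ = √|1.500000| = √1.500000 = 1.2247
ρ > 1, so Jacobi diverges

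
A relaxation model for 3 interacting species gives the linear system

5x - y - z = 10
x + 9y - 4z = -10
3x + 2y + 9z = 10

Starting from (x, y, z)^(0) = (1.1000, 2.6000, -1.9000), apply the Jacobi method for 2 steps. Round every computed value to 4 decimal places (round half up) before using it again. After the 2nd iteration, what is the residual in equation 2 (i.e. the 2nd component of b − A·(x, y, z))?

Iteration 1:
  x = (10 - (-1)·2.6000 - (-1)·-1.9000) / (5) = 2.1400
  y = (-10 - (1)·1.1000 - (-4)·-1.9000) / (9) = -2.0778
  z = (10 - (3)·1.1000 - (2)·2.6000) / (9) = 0.1667
Iteration 2:
  x = (10 - (-1)·-2.0778 - (-1)·0.1667) / (5) = 1.6178
  y = (-10 - (1)·2.1400 - (-4)·0.1667) / (9) = -1.2748
  z = (10 - (3)·2.1400 - (2)·-2.0778) / (9) = 0.8595
Residual b − A·x = (1.4957, 3.2934, -0.0393)

3.2934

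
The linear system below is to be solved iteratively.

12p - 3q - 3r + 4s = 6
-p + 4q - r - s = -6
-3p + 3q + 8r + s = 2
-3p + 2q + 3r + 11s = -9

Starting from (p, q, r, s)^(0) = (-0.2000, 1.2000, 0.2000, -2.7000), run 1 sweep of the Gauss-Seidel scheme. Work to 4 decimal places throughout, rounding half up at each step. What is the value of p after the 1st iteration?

1.7500

Iteration 1:
  p = (6 - (-3)·1.2000 - (-3)·0.2000 - (4)·-2.7000) / (12) = 1.7500
  q = (-6 - (-1)·1.7500 - (-1)·0.2000 - (-1)·-2.7000) / (4) = -1.6875
  r = (2 - (-3)·1.7500 - (3)·-1.6875 - (1)·-2.7000) / (8) = 1.8766
  s = (-9 - (-3)·1.7500 - (2)·-1.6875 - (3)·1.8766) / (11) = -0.5459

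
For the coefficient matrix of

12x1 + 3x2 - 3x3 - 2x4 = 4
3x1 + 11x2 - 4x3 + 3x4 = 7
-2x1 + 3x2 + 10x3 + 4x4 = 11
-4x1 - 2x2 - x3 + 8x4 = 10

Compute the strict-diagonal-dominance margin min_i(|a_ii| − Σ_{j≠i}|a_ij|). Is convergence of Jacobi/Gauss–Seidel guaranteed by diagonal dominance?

1

row 1: |12| − (3+3+2) = 4
row 2: |11| − (3+4+3) = 1
row 3: |10| − (2+3+4) = 1
row 4: |8| − (4+2+1) = 1
minimum over rows = 1 → strictly diagonally dominant (convergence guaranteed)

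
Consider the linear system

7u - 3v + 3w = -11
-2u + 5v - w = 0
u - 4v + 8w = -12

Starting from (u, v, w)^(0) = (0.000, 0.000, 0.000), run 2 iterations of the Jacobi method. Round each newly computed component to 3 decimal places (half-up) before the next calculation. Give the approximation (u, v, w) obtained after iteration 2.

(-0.929, -0.928, -1.304)

Iteration 1:
  u = (-11 - (-3)·0.000 - (3)·0.000) / (7) = -1.571
  v = (0 - (-2)·0.000 - (-1)·0.000) / (5) = 0.000
  w = (-12 - (1)·0.000 - (-4)·0.000) / (8) = -1.500
Iteration 2:
  u = (-11 - (-3)·0.000 - (3)·-1.500) / (7) = -0.929
  v = (0 - (-2)·-1.571 - (-1)·-1.500) / (5) = -0.928
  w = (-12 - (1)·-1.571 - (-4)·0.000) / (8) = -1.304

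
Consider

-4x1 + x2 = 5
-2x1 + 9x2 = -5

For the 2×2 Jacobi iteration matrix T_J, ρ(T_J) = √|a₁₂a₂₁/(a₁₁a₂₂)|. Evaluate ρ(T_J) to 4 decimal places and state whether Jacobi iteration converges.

0.2357

a₁₂a₂₁/(a₁₁a₂₂) = (1)·(-2) / ((-4)·(9)) = 0.055556
ρ = √|0.055556| = √0.055556 = 0.2357
ρ < 1, so Jacobi converges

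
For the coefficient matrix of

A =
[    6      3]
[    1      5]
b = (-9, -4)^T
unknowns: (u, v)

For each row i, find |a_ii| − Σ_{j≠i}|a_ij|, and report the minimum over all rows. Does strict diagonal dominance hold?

row 1: |6| − (3) = 3
row 2: |5| − (1) = 4
minimum over rows = 3 → strictly diagonally dominant (convergence guaranteed)

3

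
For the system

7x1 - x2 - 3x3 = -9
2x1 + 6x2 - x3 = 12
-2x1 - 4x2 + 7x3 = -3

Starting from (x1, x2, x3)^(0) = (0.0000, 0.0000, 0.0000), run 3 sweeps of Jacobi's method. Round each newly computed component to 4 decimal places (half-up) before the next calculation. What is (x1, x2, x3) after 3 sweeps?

(-0.8003, 2.4524, 0.5801)

Iteration 1:
  x1 = (-9 - (-1)·0.0000 - (-3)·0.0000) / (7) = -1.2857
  x2 = (12 - (2)·0.0000 - (-1)·0.0000) / (6) = 2.0000
  x3 = (-3 - (-2)·0.0000 - (-4)·0.0000) / (7) = -0.4286
Iteration 2:
  x1 = (-9 - (-1)·2.0000 - (-3)·-0.4286) / (7) = -1.1837
  x2 = (12 - (2)·-1.2857 - (-1)·-0.4286) / (6) = 2.3571
  x3 = (-3 - (-2)·-1.2857 - (-4)·2.0000) / (7) = 0.3469
Iteration 3:
  x1 = (-9 - (-1)·2.3571 - (-3)·0.3469) / (7) = -0.8003
  x2 = (12 - (2)·-1.1837 - (-1)·0.3469) / (6) = 2.4524
  x3 = (-3 - (-2)·-1.1837 - (-4)·2.3571) / (7) = 0.5801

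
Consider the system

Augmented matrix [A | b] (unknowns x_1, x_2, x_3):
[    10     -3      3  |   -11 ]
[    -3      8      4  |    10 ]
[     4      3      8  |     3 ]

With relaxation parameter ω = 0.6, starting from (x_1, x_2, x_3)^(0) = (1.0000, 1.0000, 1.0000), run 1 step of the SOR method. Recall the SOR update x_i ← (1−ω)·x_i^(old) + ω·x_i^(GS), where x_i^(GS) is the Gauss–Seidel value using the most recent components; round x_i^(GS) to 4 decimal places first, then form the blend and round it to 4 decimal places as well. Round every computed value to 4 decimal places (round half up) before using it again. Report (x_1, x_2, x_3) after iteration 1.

Iteration 1:
  x_1: GS value = (-11 - (-3)·1.0000 - (3)·1.0000) / (10) = -1.1000;  x_1 ← (1−ω)·1.0000 + ω·-1.1000 = -0.2600
  x_2: GS value = (10 - (-3)·-0.2600 - (4)·1.0000) / (8) = 0.6525;  x_2 ← (1−ω)·1.0000 + ω·0.6525 = 0.7915
  x_3: GS value = (3 - (4)·-0.2600 - (3)·0.7915) / (8) = 0.2082;  x_3 ← (1−ω)·1.0000 + ω·0.2082 = 0.5249

(-0.2600, 0.7915, 0.5249)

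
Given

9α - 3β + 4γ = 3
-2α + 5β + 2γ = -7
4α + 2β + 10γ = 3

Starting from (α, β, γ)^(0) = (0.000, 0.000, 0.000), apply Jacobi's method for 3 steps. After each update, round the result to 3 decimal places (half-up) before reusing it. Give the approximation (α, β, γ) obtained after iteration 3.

(-0.328, -1.686, 0.684)

Iteration 1:
  α = (3 - (-3)·0.000 - (4)·0.000) / (9) = 0.333
  β = (-7 - (-2)·0.000 - (2)·0.000) / (5) = -1.400
  γ = (3 - (4)·0.000 - (2)·0.000) / (10) = 0.300
Iteration 2:
  α = (3 - (-3)·-1.400 - (4)·0.300) / (9) = -0.267
  β = (-7 - (-2)·0.333 - (2)·0.300) / (5) = -1.387
  γ = (3 - (4)·0.333 - (2)·-1.400) / (10) = 0.447
Iteration 3:
  α = (3 - (-3)·-1.387 - (4)·0.447) / (9) = -0.328
  β = (-7 - (-2)·-0.267 - (2)·0.447) / (5) = -1.686
  γ = (3 - (4)·-0.267 - (2)·-1.387) / (10) = 0.684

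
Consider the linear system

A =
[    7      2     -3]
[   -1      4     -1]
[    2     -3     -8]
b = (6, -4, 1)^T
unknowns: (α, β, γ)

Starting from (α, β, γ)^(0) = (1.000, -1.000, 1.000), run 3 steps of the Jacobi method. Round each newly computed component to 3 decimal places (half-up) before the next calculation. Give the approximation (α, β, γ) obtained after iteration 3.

(1.190, -0.583, 0.359)

Iteration 1:
  α = (6 - (2)·-1.000 - (-3)·1.000) / (7) = 1.571
  β = (-4 - (-1)·1.000 - (-1)·1.000) / (4) = -0.500
  γ = (1 - (2)·1.000 - (-3)·-1.000) / (-8) = 0.500
Iteration 2:
  α = (6 - (2)·-0.500 - (-3)·0.500) / (7) = 1.214
  β = (-4 - (-1)·1.571 - (-1)·0.500) / (4) = -0.482
  γ = (1 - (2)·1.571 - (-3)·-0.500) / (-8) = 0.455
Iteration 3:
  α = (6 - (2)·-0.482 - (-3)·0.455) / (7) = 1.190
  β = (-4 - (-1)·1.214 - (-1)·0.455) / (4) = -0.583
  γ = (1 - (2)·1.214 - (-3)·-0.482) / (-8) = 0.359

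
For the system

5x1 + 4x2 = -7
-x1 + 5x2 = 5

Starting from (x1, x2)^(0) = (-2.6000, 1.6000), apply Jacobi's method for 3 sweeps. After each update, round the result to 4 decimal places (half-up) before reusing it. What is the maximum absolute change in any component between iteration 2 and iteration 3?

0.1792

Iteration 1:
  x1 = (-7 - (4)·1.6000) / (5) = -2.6800
  x2 = (5 - (-1)·-2.6000) / (5) = 0.4800
Iteration 2:
  x1 = (-7 - (4)·0.4800) / (5) = -1.7840
  x2 = (5 - (-1)·-2.6800) / (5) = 0.4640
Iteration 3:
  x1 = (-7 - (4)·0.4640) / (5) = -1.7712
  x2 = (5 - (-1)·-1.7840) / (5) = 0.6432
Change: (0.0128, 0.1792) → max |·| = 0.1792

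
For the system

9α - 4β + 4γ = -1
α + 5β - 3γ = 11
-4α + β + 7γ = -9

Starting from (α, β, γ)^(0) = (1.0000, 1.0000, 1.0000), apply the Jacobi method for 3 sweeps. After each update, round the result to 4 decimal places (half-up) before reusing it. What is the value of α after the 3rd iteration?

1.4127

Iteration 1:
  α = (-1 - (-4)·1.0000 - (4)·1.0000) / (9) = -0.1111
  β = (11 - (1)·1.0000 - (-3)·1.0000) / (5) = 2.6000
  γ = (-9 - (-4)·1.0000 - (1)·1.0000) / (7) = -0.8571
Iteration 2:
  α = (-1 - (-4)·2.6000 - (4)·-0.8571) / (9) = 1.4254
  β = (11 - (1)·-0.1111 - (-3)·-0.8571) / (5) = 1.7080
  γ = (-9 - (-4)·-0.1111 - (1)·2.6000) / (7) = -1.7206
Iteration 3:
  α = (-1 - (-4)·1.7080 - (4)·-1.7206) / (9) = 1.4127
  β = (11 - (1)·1.4254 - (-3)·-1.7206) / (5) = 0.8826
  γ = (-9 - (-4)·1.4254 - (1)·1.7080) / (7) = -0.7152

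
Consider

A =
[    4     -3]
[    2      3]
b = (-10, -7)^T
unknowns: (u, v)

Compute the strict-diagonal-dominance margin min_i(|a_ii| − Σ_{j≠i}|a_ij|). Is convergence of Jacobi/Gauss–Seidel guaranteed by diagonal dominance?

1

row 1: |4| − (3) = 1
row 2: |3| − (2) = 1
minimum over rows = 1 → strictly diagonally dominant (convergence guaranteed)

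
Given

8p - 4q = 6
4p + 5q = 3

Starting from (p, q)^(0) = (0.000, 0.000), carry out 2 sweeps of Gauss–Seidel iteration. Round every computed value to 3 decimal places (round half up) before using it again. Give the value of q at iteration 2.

Iteration 1:
  p = (6 - (-4)·0.000) / (8) = 0.750
  q = (3 - (4)·0.750) / (5) = 0.000
Iteration 2:
  p = (6 - (-4)·0.000) / (8) = 0.750
  q = (3 - (4)·0.750) / (5) = 0.000

0.000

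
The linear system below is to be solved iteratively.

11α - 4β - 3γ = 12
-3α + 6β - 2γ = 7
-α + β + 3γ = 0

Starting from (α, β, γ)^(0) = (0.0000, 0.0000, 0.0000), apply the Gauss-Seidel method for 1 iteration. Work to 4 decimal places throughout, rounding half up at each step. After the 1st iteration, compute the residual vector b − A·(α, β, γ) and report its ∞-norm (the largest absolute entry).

Iteration 1:
  α = (12 - (-4)·0.0000 - (-3)·0.0000) / (11) = 1.0909
  β = (7 - (-3)·1.0909 - (-2)·0.0000) / (6) = 1.7121
  γ = (0 - (-1)·1.0909 - (1)·1.7121) / (3) = -0.2071
Residual b − A·x = (6.2272, -0.4141, 0.0001); ∞-norm = 6.2272

6.2272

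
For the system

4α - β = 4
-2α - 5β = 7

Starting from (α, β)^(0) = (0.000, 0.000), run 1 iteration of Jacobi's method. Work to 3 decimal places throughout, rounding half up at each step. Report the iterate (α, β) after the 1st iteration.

Iteration 1:
  α = (4 - (-1)·0.000) / (4) = 1.000
  β = (7 - (-2)·0.000) / (-5) = -1.400

(1.000, -1.400)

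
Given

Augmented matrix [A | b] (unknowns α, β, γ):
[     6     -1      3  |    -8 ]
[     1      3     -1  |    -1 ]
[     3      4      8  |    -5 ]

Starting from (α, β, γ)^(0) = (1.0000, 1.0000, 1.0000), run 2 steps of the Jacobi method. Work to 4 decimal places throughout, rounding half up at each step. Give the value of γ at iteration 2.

0.1667

Iteration 1:
  α = (-8 - (-1)·1.0000 - (3)·1.0000) / (6) = -1.6667
  β = (-1 - (1)·1.0000 - (-1)·1.0000) / (3) = -0.3333
  γ = (-5 - (3)·1.0000 - (4)·1.0000) / (8) = -1.5000
Iteration 2:
  α = (-8 - (-1)·-0.3333 - (3)·-1.5000) / (6) = -0.6389
  β = (-1 - (1)·-1.6667 - (-1)·-1.5000) / (3) = -0.2778
  γ = (-5 - (3)·-1.6667 - (4)·-0.3333) / (8) = 0.1667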